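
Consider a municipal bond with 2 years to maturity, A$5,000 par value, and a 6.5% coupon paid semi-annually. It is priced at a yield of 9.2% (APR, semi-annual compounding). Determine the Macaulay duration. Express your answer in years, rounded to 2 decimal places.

Periodic yield y = 0.046. Discount each cash flow and weight by its period:
  t   CF        PV=CF/(1+0.046)^t    t·PV
  1       162.50       155.3537       155.3537
  2       162.50       148.5217       297.0435
  3       162.50       141.9902       425.9705
  4     5,162.50     4,312.5419    17,250.1676
  Σ                  4,758.4075    18,128.5353
Price P = Σ PV = 4,758.4075.
Macaulay duration = Σ(t·PV) / P = 18,128.5353 / 4,758.4075 = 3.80979 half-year periods.
In years: 3.80979 / 2 = 1.90490 years.

1.90 years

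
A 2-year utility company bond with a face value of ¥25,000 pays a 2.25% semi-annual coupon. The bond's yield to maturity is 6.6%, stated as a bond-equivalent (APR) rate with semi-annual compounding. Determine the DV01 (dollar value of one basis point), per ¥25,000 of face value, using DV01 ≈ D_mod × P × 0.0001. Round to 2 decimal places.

¥4.37

Periodic yield y = 0.033.
  t   CF        PV=CF/(1+0.033)^t    t·PV
  1       281.25       272.2652       272.2652
  2       281.25       263.5675       527.1350
  3       281.25       255.1476       765.4429
  4    25,281.25    22,202.2637    88,809.0549
  Σ                 22,993.2441    90,373.8982
P = 22,993.2441; D_Mac = 3.93045 half-year periods = 1.96523 yrs; D_mod = 1.90245 yrs.
DV01 ≈ 1.90245 × 22,993.2441 × 0.0001 = 4.374342.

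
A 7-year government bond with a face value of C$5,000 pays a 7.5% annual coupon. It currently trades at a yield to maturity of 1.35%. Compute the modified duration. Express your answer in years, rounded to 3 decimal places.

Periodic yield y = 0.0135. First find Macaulay duration:
  t   CF        PV=CF/(1+0.0135)^t    t·PV
  1       375.00       370.0049       370.0049
  2       375.00       365.0764       730.1528
  3       375.00       360.2135     1,080.6406
  4       375.00       355.4154     1,421.6616
  5       375.00       350.6812     1,753.4061
  6       375.00       346.0101     2,076.0605
  7     5,375.00     4,893.4167    34,253.9167
  Σ                  7,040.8182    41,685.8432
P = 7,040.8182; Macaulay duration = 41,685.8432 / 7,040.8182 = 5.92060 years.
Modified duration = D_Mac / (1 + y) = 5.92060 / 1.0135 = 5.84173 years.

5.842 years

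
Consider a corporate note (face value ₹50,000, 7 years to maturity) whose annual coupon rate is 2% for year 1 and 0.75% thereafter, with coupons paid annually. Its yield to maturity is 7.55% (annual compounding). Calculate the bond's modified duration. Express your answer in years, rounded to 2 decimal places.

Periodic yield y = 0.0755. First find Macaulay duration:
  t   CF        PV=CF/(1+0.0755)^t    t·PV
  1     1,000.00       929.8001       929.8001
  2       375.00       324.1981       648.3962
  3       375.00       301.4394       904.3182
  4       375.00       280.2784     1,121.1135
  5       375.00       260.6029     1,303.0143
  6       375.00       242.3086     1,453.8514
  7    50,375.00    30,265.1030   211,855.7209
  Σ                 32,603.7304   218,216.2147
P = 32,603.7304; Macaulay duration = 218,216.2147 / 32,603.7304 = 6.69298 years.
Modified duration = D_Mac / (1 + y) = 6.69298 / 1.0755 = 6.22314 years.

6.22 years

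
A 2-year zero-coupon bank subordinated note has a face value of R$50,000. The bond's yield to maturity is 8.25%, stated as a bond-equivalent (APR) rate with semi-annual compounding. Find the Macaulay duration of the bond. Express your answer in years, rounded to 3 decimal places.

2.000 years

A zero-coupon bond has a single cash flow at maturity, so its Macaulay duration equals its maturity: 2 years.
(Equivalently: 4 semi-annual periods ÷ 2 = 2 years.)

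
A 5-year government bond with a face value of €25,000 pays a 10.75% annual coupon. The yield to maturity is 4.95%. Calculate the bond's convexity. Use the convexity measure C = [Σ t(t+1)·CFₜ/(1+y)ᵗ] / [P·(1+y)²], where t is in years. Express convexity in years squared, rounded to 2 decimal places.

21.60

With y = 0.0495:
  t   CF        PV=CF/(1+0.0495)^t    t·PV        t(t+1)·PV
  1     2,687.50     2,560.7432     2,560.7432       5,121.4864
  2     2,687.50     2,439.9649     4,879.9299      14,639.7897
  3     2,687.50     2,324.8832     6,974.6497      27,898.5987
  4     2,687.50     2,215.2294     8,860.9175      44,304.5875
  5    27,687.50    21,745.6067   108,728.0335     652,368.2011
  Σ                 31,286.4275   132,004.2738     744,332.6633
P = 31,286.4275.
Convexity = Σ t(t+1)·PV / [P·(1+y)²] = 744,332.6633 / (31,286.4275 × 1.101450) = 21.59963.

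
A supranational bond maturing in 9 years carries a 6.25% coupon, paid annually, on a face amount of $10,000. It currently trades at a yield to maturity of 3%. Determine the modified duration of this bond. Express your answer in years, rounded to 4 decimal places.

7.1555 years

Periodic yield y = 0.03. First find Macaulay duration:
  t   CF        PV=CF/(1+0.03)^t    t·PV
  1       625.00       606.7961       606.7961
  2       625.00       589.1224     1,178.2449
  3       625.00       571.9635     1,715.8906
  4       625.00       555.3044     2,221.2176
  5       625.00       539.1305     2,695.6525
  6       625.00       523.4277     3,140.5660
  7       625.00       508.1822     3,557.2754
  8       625.00       493.3808     3,947.0462
  9    10,625.00     8,143.1778    73,288.6000
  Σ                 12,530.4854    92,351.2892
P = 12,530.4854; Macaulay duration = 92,351.2892 / 12,530.4854 = 7.37013 years.
Modified duration = D_Mac / (1 + y) = 7.37013 / 1.03 = 7.15546 years.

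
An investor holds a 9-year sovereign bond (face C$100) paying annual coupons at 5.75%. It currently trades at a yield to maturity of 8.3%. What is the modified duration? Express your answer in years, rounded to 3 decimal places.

Periodic yield y = 0.083. First find Macaulay duration:
  t   CF        PV=CF/(1+0.083)^t    t·PV
  1         5.75         5.3093         5.3093
  2         5.75         4.9024         9.8048
  3         5.75         4.5267        13.5801
  4         5.75         4.1798        16.7191
  5         5.75         3.8595        19.2973
  6         5.75         3.5637        21.3820
  7         5.75         3.2906        23.0339
  8         5.75         3.0384        24.3069
  9       105.75        51.5970       464.3728
  Σ                     84.2673       597.8063
P = 84.2673; Macaulay duration = 597.8063 / 84.2673 = 7.09417 years.
Modified duration = D_Mac / (1 + y) = 7.09417 / 1.083 = 6.55048 years.

6.550 years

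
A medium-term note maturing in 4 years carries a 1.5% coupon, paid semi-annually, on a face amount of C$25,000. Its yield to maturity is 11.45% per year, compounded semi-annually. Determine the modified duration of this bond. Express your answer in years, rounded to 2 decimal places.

3.66 years

Periodic yield y = 0.05725. First find Macaulay duration:
  t   CF        PV=CF/(1+0.05725)^t    t·PV
  1       187.50       177.3469       177.3469
  2       187.50       167.7436       335.4871
  3       187.50       158.6603       475.9808
  4       187.50       150.0688       600.2753
  5       187.50       141.9426       709.7131
  6       187.50       134.2564       805.5386
  7       187.50       126.9865       888.9052
  8    25,187.50    16,134.7973   129,078.3782
  Σ                 17,191.8023   133,071.6252
P = 17,191.8023; Macaulay duration = 133,071.6252 / 17,191.8023 = 7.74041 half-year periods = 3.87021 years.
Modified duration = D_Mac / (1 + y) = 3.87021 / 1.05725 = 3.66063 years.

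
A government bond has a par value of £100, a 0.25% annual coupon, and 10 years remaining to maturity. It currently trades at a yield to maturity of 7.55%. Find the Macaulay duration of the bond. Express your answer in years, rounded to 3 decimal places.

9.826 years

Periodic yield y = 0.0755. Discount each cash flow and weight by its year:
  t   CF        PV=CF/(1+0.0755)^t    t·PV
  1         0.25         0.2325         0.2325
  2         0.25         0.2161         0.4323
  3         0.25         0.2010         0.6029
  4         0.25         0.1869         0.7474
  5         0.25         0.1737         0.8687
  6         0.25         0.1615         0.9692
  7         0.25         0.1502         1.0514
  8         0.25         0.1397         1.1172
  9         0.25         0.1299         1.1687
  10      100.25        48.4150       484.1503
  Σ                     50.0064       491.3405
Price P = Σ PV = 50.0064.
Macaulay duration = Σ(t·PV) / P = 491.3405 / 50.0064 = 9.82555 years.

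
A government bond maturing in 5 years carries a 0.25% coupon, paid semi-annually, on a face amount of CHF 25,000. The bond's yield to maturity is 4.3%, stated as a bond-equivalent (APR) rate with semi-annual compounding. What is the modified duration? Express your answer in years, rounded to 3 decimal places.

Periodic yield y = 0.0215. First find Macaulay duration:
  t   CF        PV=CF/(1+0.0215)^t    t·PV
  1        31.25        30.5923        30.5923
  2        31.25        29.9484        59.8968
  3        31.25        29.3180        87.9541
  4        31.25        28.7010       114.8039
  5        31.25        28.0969       140.4844
  6        31.25        27.5055       165.0331
  7        31.25        26.9266       188.4862
  8        31.25        26.3599       210.8789
  9        31.25        25.8050       232.2454
  10   25,031.25    20,234.7959   202,347.9589
  Σ                 20,488.0494   203,578.3339
P = 20,488.0494; Macaulay duration = 203,578.3339 / 20,488.0494 = 9.93644 half-year periods = 4.96822 years.
Modified duration = D_Mac / (1 + y) = 4.96822 / 1.0215 = 4.86365 years.

4.864 years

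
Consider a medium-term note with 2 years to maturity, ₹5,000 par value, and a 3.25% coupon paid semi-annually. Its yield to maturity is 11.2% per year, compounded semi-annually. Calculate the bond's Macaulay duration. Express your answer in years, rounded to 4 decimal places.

Periodic yield y = 0.056. Discount each cash flow and weight by its period:
  t   CF        PV=CF/(1+0.056)^t    t·PV
  1        81.25        76.9413        76.9413
  2        81.25        72.8611       145.7221
  3        81.25        68.9972       206.9917
  4     5,081.25     4,086.1555    16,344.6220
  Σ                  4,304.9551    16,774.2771
Price P = Σ PV = 4,304.9551.
Macaulay duration = Σ(t·PV) / P = 16,774.2771 / 4,304.9551 = 3.89650 half-year periods.
In years: 3.89650 / 2 = 1.94825 years.

1.9483 years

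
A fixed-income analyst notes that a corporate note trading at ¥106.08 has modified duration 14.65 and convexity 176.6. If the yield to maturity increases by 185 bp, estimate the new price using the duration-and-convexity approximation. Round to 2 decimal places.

¥80.54

Duration effect: -D_mod·Δy = -14.65 × (+0.0185) = -0.271025
Convexity effect: ½·C·(Δy)² = 0.5 × 176.6 × (0.0185)² = +0.030220675
ΔP/P ≈ -0.271025 + 0.030220675 = -0.240804325
New price ≈ 106.08 × (1 - 0.240804325) = 80.535477204.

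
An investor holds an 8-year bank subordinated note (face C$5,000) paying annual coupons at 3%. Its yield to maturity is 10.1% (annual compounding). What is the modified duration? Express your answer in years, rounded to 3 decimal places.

6.336 years

Periodic yield y = 0.101. First find Macaulay duration:
  t   CF        PV=CF/(1+0.101)^t    t·PV
  1       150.00       136.2398       136.2398
  2       150.00       123.7419       247.4837
  3       150.00       112.3904       337.1713
  4       150.00       102.0803       408.3212
  5       150.00        92.7160       463.5800
  6       150.00        84.2107       505.2643
  7       150.00        76.4857       535.3996
  8     5,150.00     2,385.1114    19,080.8916
  Σ                  3,112.9762    21,714.3515
P = 3,112.9762; Macaulay duration = 21,714.3515 / 3,112.9762 = 6.97543 years.
Modified duration = D_Mac / (1 + y) = 6.97543 / 1.101 = 6.33554 years.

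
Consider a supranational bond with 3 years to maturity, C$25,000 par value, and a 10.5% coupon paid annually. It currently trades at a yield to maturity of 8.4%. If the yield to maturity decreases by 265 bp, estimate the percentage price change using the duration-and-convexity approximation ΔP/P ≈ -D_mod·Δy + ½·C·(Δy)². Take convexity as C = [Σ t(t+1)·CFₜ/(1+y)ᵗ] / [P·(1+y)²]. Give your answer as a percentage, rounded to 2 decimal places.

+6.99%

With y = 0.084:
  t   CF        PV=CF/(1+0.084)^t    t·PV        t(t+1)·PV
  1     2,625.00     2,421.5867     2,421.5867       4,843.1734
  2     2,625.00     2,233.9361     4,467.8722      13,403.6165
  3    27,625.00    21,687.7471    65,063.2413     260,252.9651
  Σ                 26,343.2699    71,952.7002     278,499.7550
P = 26,343.2699; D_Mac = 2.73135 yrs; D_mod = 2.51970 yrs; C = 8.99698.
Duration effect: -2.51970 × (-0.0265) = +0.066772
Convexity effect: 0.5 × 8.99698 × (-0.0265)² = +0.0031591
ΔP/P ≈ +0.066772 + 0.0031591 = +0.069931 = +6.9931%.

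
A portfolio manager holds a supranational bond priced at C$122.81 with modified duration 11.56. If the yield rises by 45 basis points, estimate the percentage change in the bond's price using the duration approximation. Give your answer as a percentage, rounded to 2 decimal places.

Duration approximation: ΔP/P ≈ -D_mod · Δy = -11.56 × (+0.0045) = -0.052020.
As a percentage: -5.2020%.

-5.20%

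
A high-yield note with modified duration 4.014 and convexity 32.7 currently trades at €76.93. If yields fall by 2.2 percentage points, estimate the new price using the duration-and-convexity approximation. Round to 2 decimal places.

Duration effect: -D_mod·Δy = -4.014 × (-0.022) = +0.088308
Convexity effect: ½·C·(Δy)² = 0.5 × 32.7 × (-0.022)² = +0.0079134
ΔP/P ≈ +0.088308 + 0.0079134 = +0.0962214
New price ≈ 76.93 × (1 + 0.0962214) = 84.332312302.

€84.33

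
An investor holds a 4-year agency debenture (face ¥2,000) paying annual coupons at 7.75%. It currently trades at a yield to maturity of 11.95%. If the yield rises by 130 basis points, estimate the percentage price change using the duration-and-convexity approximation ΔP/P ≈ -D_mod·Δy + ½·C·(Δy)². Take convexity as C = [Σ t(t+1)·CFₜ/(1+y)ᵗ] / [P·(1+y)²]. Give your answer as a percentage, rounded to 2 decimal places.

With y = 0.1195:
  t   CF        PV=CF/(1+0.1195)^t    t·PV        t(t+1)·PV
  1       155.00       138.4547       138.4547         276.9093
  2       155.00       123.6755       247.3509         742.0527
  3       155.00       110.4738       331.4215       1,325.6859
  4     2,155.00     1,371.9898     5,487.9592      27,439.7960
  Σ                  1,744.5937     6,205.1863      29,784.4440
P = 1,744.5937; D_Mac = 3.55681 yrs; D_mod = 3.17714 yrs; C = 13.62219.
Duration effect: -3.17714 × (+0.013) = -0.041303
Convexity effect: 0.5 × 13.62219 × (0.013)² = +0.0011511
ΔP/P ≈ -0.041303 + 0.0011511 = -0.040152 = -4.0152%.

-4.02%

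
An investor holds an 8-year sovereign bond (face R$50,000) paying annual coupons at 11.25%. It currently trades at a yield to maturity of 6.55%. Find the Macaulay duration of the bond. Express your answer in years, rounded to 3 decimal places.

Periodic yield y = 0.0655. Discount each cash flow and weight by its year:
  t   CF        PV=CF/(1+0.0655)^t    t·PV
  1     5,625.00     5,279.2116     5,279.2116
  2     5,625.00     4,954.6801     9,909.3602
  3     5,625.00     4,650.0986    13,950.2959
  4     5,625.00     4,364.2409    17,456.9634
  5     5,625.00     4,095.9558    20,479.7788
  6     5,625.00     3,844.1631    23,064.9784
  7     5,625.00     3,607.8490    25,254.9428
  8    55,625.00    33,484.3900   267,875.1200
  Σ                 64,280.5890   383,270.6511
Price P = Σ PV = 64,280.5890.
Macaulay duration = Σ(t·PV) / P = 383,270.6511 / 64,280.5890 = 5.96246 years.

5.962 years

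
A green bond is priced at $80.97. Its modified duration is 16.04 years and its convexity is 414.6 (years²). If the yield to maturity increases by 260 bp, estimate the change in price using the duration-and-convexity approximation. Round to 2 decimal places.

-$22.42

Duration effect: -D_mod·Δy = -16.04 × (+0.026) = -0.417040
Convexity effect: ½·C·(Δy)² = 0.5 × 414.6 × (0.026)² = +0.1401348
ΔP/P ≈ -0.417040 + 0.1401348 = -0.2769052
ΔP ≈ 80.97 × (-0.2769052) = -22.421014044.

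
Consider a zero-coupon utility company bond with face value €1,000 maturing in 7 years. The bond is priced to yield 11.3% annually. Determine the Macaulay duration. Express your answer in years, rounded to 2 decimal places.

7.00 years

A zero-coupon bond has a single cash flow at maturity, so its Macaulay duration equals its maturity: 7 years.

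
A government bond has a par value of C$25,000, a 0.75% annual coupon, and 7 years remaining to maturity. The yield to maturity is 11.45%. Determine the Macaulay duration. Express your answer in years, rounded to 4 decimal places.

6.7625 years

Periodic yield y = 0.1145. Discount each cash flow and weight by its year:
  t   CF        PV=CF/(1+0.1145)^t    t·PV
  1       187.50       168.2369       168.2369
  2       187.50       150.9528       301.9056
  3       187.50       135.4444       406.3332
  4       187.50       121.5293       486.1172
  5       187.50       109.0438       545.2189
  6       187.50        97.8410       587.0459
  7    25,187.50    11,793.0069    82,551.0485
  Σ                 12,576.0551    85,045.9062
Price P = Σ PV = 12,576.0551.
Macaulay duration = Σ(t·PV) / P = 85,045.9062 / 12,576.0551 = 6.76253 years.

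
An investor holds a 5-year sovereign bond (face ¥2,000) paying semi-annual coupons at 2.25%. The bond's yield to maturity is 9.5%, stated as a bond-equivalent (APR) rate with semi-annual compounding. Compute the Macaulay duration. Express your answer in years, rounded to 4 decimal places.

4.7005 years

Periodic yield y = 0.0475. Discount each cash flow and weight by its period:
  t   CF        PV=CF/(1+0.0475)^t    t·PV
  1        22.50        21.4797        21.4797
  2        22.50        20.5057        41.0114
  3        22.50        19.5758        58.7275
  4        22.50        18.6882        74.7526
  5        22.50        17.8407        89.2036
  6        22.50        17.0317       102.1903
  7        22.50        16.2594       113.8157
  8        22.50        15.5221       124.1767
  9        22.50        14.8182       133.3640
  10    2,022.50     1,271.5933    12,715.9325
  Σ                  1,433.3148    13,474.6541
Price P = Σ PV = 1,433.3148.
Macaulay duration = Σ(t·PV) / P = 13,474.6541 / 1,433.3148 = 9.40104 half-year periods.
In years: 9.40104 / 2 = 4.70052 years.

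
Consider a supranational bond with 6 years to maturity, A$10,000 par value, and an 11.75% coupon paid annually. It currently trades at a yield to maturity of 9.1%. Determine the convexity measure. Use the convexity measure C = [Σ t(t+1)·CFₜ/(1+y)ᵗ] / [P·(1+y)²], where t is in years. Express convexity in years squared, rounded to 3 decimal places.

With y = 0.091:
  t   CF        PV=CF/(1+0.091)^t    t·PV        t(t+1)·PV
  1     1,175.00     1,076.9936     1,076.9936       2,153.9872
  2     1,175.00       987.1619     1,974.3237       5,922.9711
  3     1,175.00       904.8230     2,714.4689      10,857.8756
  4     1,175.00       829.3519     3,317.4078      16,587.0388
  5     1,175.00       760.1759     3,800.8796      22,805.2779
  6    11,175.00     6,626.7262    39,760.3573     278,322.5012
  Σ                 11,185.2325    52,644.4309     336,649.6518
P = 11,185.2325.
Convexity = Σ t(t+1)·PV / [P·(1+y)²] = 336,649.6518 / (11,185.2325 × 1.190281) = 25.28620.

25.286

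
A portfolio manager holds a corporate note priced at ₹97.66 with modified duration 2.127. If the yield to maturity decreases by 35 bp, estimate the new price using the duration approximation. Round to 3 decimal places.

₹98.387

Duration approximation: ΔP/P ≈ -D_mod · Δy = -2.127 × (-0.0035) = +0.0074445.
New price ≈ 97.66 × (1 + 0.0074445) = 98.38702987.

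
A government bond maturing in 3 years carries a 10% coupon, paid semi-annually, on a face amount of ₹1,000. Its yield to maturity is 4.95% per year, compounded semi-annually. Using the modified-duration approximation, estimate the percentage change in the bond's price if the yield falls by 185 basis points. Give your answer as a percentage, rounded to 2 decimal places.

Periodic yield y = 0.02475. Modified duration first:
  t   CF        PV=CF/(1+0.02475)^t    t·PV
  1        50.00        48.7924        48.7924
  2        50.00        47.6139        95.2279
  3        50.00        46.4640       139.3919
  4        50.00        45.3418       181.3670
  5        50.00        44.2466       221.2332
  6     1,050.00       906.7378     5,440.4270
  Σ                  1,139.1965     6,126.4394
P = 1,139.1965; D_Mac = 5.37786 half-year periods = 2.68893 yrs; D_mod = 2.68893/(1+0.02475) = 2.62399 yrs.
ΔP/P ≈ -D_mod · Δy = -2.62399 × (-0.0185) = +0.048544 = +4.8544%.

+4.85%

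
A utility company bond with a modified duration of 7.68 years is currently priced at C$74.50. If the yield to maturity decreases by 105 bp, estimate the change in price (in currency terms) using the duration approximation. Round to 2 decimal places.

+C$6.01

Duration approximation: ΔP/P ≈ -D_mod · Δy = -7.68 × (-0.0105) = +0.080640.
ΔP ≈ 74.50 × (+0.080640) = +6.00768.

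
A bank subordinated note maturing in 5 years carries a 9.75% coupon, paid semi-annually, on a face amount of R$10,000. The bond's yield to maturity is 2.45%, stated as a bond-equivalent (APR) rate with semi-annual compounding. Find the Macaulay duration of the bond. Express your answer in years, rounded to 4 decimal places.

4.2178 years

Periodic yield y = 0.01225. Discount each cash flow and weight by its period:
  t   CF        PV=CF/(1+0.01225)^t    t·PV
  1       487.50       481.6004       481.6004
  2       487.50       475.7722       951.5444
  3       487.50       470.0145     1,410.0435
  4       487.50       464.3265     1,857.3060
  5       487.50       458.7073     2,293.5367
  6       487.50       453.1562     2,718.9371
  7       487.50       447.6722     3,133.7054
  8       487.50       442.2546     3,538.0366
  9       487.50       436.9025     3,932.1227
  10   10,487.50     9,285.2611    92,852.6108
  Σ                 13,415.6675   113,169.4436
Price P = Σ PV = 13,415.6675.
Macaulay duration = Σ(t·PV) / P = 113,169.4436 / 13,415.6675 = 8.43562 half-year periods.
In years: 8.43562 / 2 = 4.21781 years.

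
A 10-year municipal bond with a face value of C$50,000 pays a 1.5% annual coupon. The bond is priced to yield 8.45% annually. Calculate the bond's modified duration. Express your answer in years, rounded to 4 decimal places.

Periodic yield y = 0.0845. First find Macaulay duration:
  t   CF        PV=CF/(1+0.0845)^t    t·PV
  1       750.00       691.5629       691.5629
  2       750.00       637.6791     1,275.3581
  3       750.00       587.9936     1,763.9808
  4       750.00       542.1794     2,168.7177
  5       750.00       499.9349     2,499.6747
  6       750.00       460.9820     2,765.8917
  7       750.00       425.0640     2,975.4483
  8       750.00       391.9447     3,135.5577
  9       750.00       361.4059     3,252.6532
  10   50,750.00    22,549.6852   225,496.8518
  Σ                 27,148.4318   246,025.6970
P = 27,148.4318; Macaulay duration = 246,025.6970 / 27,148.4318 = 9.06224 years.
Modified duration = D_Mac / (1 + y) = 9.06224 / 1.0845 = 8.35615 years.

8.3561 years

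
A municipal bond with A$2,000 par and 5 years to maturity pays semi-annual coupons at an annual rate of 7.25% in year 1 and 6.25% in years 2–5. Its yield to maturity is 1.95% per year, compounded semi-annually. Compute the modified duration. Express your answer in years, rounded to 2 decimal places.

Periodic yield y = 0.00975. First find Macaulay duration:
  t   CF        PV=CF/(1+0.00975)^t    t·PV
  1        72.50        71.8000        71.8000
  2        72.50        71.1067       142.2133
  3        62.50        60.7070       182.1209
  4        62.50        60.1208       240.4831
  5        62.50        59.5403       297.7013
  6        62.50        58.9653       353.7921
  7        62.50        58.3960       408.7719
  8        62.50        57.8321       462.6570
  9        62.50        57.2737       515.4633
  10    2,062.50     1,871.7823    18,717.8231
  Σ                  2,427.5241    21,392.8259
P = 2,427.5241; Macaulay duration = 21,392.8259 / 2,427.5241 = 8.81261 half-year periods = 4.40631 years.
Modified duration = D_Mac / (1 + y) = 4.40631 / 1.00975 = 4.36376 years.

4.36 years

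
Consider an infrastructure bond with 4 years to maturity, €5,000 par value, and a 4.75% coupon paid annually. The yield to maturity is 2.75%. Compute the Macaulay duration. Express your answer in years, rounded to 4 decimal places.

3.7465 years

Periodic yield y = 0.0275. Discount each cash flow and weight by its year:
  t   CF        PV=CF/(1+0.0275)^t    t·PV
  1       237.50       231.1436       231.1436
  2       237.50       224.9572       449.9145
  3       237.50       218.9365       656.8094
  4     5,237.50     4,698.9055    18,795.6221
  Σ                  5,373.9428    20,133.4896
Price P = Σ PV = 5,373.9428.
Macaulay duration = Σ(t·PV) / P = 20,133.4896 / 5,373.9428 = 3.74650 years.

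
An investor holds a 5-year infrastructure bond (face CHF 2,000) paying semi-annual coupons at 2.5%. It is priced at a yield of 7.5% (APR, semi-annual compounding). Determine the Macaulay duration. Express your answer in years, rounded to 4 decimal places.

4.6898 years

Periodic yield y = 0.0375. Discount each cash flow and weight by its period:
  t   CF        PV=CF/(1+0.0375)^t    t·PV
  1        25.00        24.0964        24.0964
  2        25.00        23.2254        46.4509
  3        25.00        22.3860        67.1579
  4        25.00        21.5768        86.3073
  5        25.00        20.7969       103.9847
  6        25.00        20.0452       120.2715
  7        25.00        19.3207       135.2450
  8        25.00        18.6224       148.9790
  9        25.00        17.9493       161.5435
  10    2,025.00     1,401.3415    14,013.4147
  Σ                  1,589.3606    14,907.4509
Price P = Σ PV = 1,589.3606.
Macaulay duration = Σ(t·PV) / P = 14,907.4509 / 1,589.3606 = 9.37953 half-year periods.
In years: 9.37953 / 2 = 4.68976 years.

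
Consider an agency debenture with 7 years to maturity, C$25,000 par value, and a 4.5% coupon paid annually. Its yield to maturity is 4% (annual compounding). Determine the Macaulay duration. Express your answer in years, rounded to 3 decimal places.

6.172 years

Periodic yield y = 0.04. Discount each cash flow and weight by its year:
  t   CF        PV=CF/(1+0.04)^t    t·PV
  1     1,125.00     1,081.7308     1,081.7308
  2     1,125.00     1,040.1257     2,080.2515
  3     1,125.00     1,000.1209     3,000.3627
  4     1,125.00       961.6547     3,846.6189
  5     1,125.00       924.6680     4,623.3400
  6     1,125.00       889.1038     5,334.6230
  7    26,125.00    19,852.8529   138,969.9701
  Σ                 25,750.2568   158,936.8969
Price P = Σ PV = 25,750.2568.
Macaulay duration = Σ(t·PV) / P = 158,936.8969 / 25,750.2568 = 6.17225 years.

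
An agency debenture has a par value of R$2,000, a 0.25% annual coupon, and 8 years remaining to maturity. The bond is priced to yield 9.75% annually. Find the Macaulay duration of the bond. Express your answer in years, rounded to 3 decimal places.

Periodic yield y = 0.0975. Discount each cash flow and weight by its year:
  t   CF        PV=CF/(1+0.0975)^t    t·PV
  1         5.00         4.5558         4.5558
  2         5.00         4.1511         8.3022
  3         5.00         3.7823        11.3469
  4         5.00         3.4463        13.7852
  5         5.00         3.1401        15.7006
  6         5.00         2.8612        17.1670
  7         5.00         2.6070        18.2489
  8     2,005.00       952.5289     7,620.2309
  Σ                    977.0726     7,709.3375
Price P = Σ PV = 977.0726.
Macaulay duration = Σ(t·PV) / P = 7,709.3375 / 977.0726 = 7.89024 years.

7.890 years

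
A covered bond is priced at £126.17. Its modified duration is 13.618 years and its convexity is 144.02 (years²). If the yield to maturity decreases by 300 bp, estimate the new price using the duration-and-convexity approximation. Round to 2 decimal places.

Duration effect: -D_mod·Δy = -13.618 × (-0.03) = +0.408540
Convexity effect: ½·C·(Δy)² = 0.5 × 144.02 × (-0.03)² = +0.0648090
ΔP/P ≈ +0.408540 + 0.0648090 = +0.473349
New price ≈ 126.17 × (1 + 0.473349) = 185.89244333.

£185.89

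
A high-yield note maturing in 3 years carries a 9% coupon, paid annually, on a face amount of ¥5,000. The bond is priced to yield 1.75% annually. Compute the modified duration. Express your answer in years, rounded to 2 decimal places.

Periodic yield y = 0.0175. First find Macaulay duration:
  t   CF        PV=CF/(1+0.0175)^t    t·PV
  1       450.00       442.2604       442.2604
  2       450.00       434.6540       869.3080
  3     5,450.00     5,173.6048    15,520.8143
  Σ                  6,050.5192    16,832.3828
P = 6,050.5192; Macaulay duration = 16,832.3828 / 6,050.5192 = 2.78197 years.
Modified duration = D_Mac / (1 + y) = 2.78197 / 1.0175 = 2.73413 years.

2.73 years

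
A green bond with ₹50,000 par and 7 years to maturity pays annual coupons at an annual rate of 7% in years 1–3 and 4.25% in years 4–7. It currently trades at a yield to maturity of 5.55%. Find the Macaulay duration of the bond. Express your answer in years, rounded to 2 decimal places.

Periodic yield y = 0.0555. Discount each cash flow and weight by its year:
  t   CF        PV=CF/(1+0.0555)^t    t·PV
  1     3,500.00     3,315.9640     3,315.9640
  2     3,500.00     3,141.6049     6,283.2098
  3     3,500.00     2,976.4140     8,929.2419
  4     2,125.00     1,712.0876     6,848.3504
  5     2,125.00     1,622.0631     8,110.3155
  6     2,125.00     1,536.7722     9,220.6335
  7    52,125.00    35,713.9926   249,997.9483
  Σ                 50,018.8984   292,705.6634
Price P = Σ PV = 50,018.8984.
Macaulay duration = Σ(t·PV) / P = 292,705.6634 / 50,018.8984 = 5.85190 years.

5.85 years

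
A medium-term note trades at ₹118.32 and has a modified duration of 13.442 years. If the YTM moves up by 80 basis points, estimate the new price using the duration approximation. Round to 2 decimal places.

₹105.60

Duration approximation: ΔP/P ≈ -D_mod · Δy = -13.442 × (+0.008) = -0.107536.
New price ≈ 118.32 × (1 - 0.107536) = 105.59634048.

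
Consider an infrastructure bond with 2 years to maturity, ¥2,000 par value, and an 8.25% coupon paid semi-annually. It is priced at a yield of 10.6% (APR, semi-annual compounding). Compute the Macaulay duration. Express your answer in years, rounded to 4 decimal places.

Periodic yield y = 0.053. Discount each cash flow and weight by its period:
  t   CF        PV=CF/(1+0.053)^t    t·PV
  1        82.50        78.3476        78.3476
  2        82.50        74.4042       148.8083
  3        82.50        70.6592       211.9777
  4     2,082.50     1,693.8366     6,775.3466
  Σ                  1,917.2476     7,214.4801
Price P = Σ PV = 1,917.2476.
Macaulay duration = Σ(t·PV) / P = 7,214.4801 / 1,917.2476 = 3.76294 half-year periods.
In years: 3.76294 / 2 = 1.88147 years.

1.8815 years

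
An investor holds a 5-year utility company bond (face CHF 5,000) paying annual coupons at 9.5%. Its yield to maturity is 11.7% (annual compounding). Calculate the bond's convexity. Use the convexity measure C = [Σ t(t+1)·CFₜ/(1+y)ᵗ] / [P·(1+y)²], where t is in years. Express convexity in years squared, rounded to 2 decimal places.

With y = 0.117:
  t   CF        PV=CF/(1+0.117)^t    t·PV        t(t+1)·PV
  1       475.00       425.2462       425.2462         850.4924
  2       475.00       380.7038       761.4077       2,284.2231
  3       475.00       340.8271     1,022.4812       4,089.9249
  4       475.00       305.1272     1,220.5088       6,102.5439
  5     5,475.00     3,148.6056    15,743.0278      94,458.1668
  Σ                  4,600.5099    19,172.6717     107,785.3511
P = 4,600.5099.
Convexity = Σ t(t+1)·PV / [P·(1+y)²] = 107,785.3511 / (4,600.5099 × 1.247689) = 18.77792.

18.78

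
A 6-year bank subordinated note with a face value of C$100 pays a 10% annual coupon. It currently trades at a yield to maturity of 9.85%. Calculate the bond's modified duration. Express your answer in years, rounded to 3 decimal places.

Periodic yield y = 0.0985. First find Macaulay duration:
  t   CF        PV=CF/(1+0.0985)^t    t·PV
  1        10.00         9.1033         9.1033
  2        10.00         8.2870        16.5741
  3        10.00         7.5440        22.6319
  4        10.00         6.8675        27.4701
  5        10.00         6.2517        31.2586
  6       110.00        62.6026       375.6156
  Σ                    100.6562       482.6536
P = 100.6562; Macaulay duration = 482.6536 / 100.6562 = 4.79507 years.
Modified duration = D_Mac / (1 + y) = 4.79507 / 1.0985 = 4.36511 years.

4.365 years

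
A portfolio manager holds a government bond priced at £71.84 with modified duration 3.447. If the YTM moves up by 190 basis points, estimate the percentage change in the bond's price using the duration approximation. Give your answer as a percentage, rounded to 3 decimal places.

-6.549%

Duration approximation: ΔP/P ≈ -D_mod · Δy = -3.447 × (+0.019) = -0.065493.
As a percentage: -6.5493%.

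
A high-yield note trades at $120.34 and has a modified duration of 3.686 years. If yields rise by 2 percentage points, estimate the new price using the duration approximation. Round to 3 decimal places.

Duration approximation: ΔP/P ≈ -D_mod · Δy = -3.686 × (+0.02) = -0.073720.
New price ≈ 120.34 × (1 - 0.073720) = 111.4685352.

$111.469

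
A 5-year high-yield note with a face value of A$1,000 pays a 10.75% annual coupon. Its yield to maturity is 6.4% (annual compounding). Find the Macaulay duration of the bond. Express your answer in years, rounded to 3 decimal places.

4.195 years

Periodic yield y = 0.064. Discount each cash flow and weight by its year:
  t   CF        PV=CF/(1+0.064)^t    t·PV
  1       107.50       101.0338       101.0338
  2       107.50        94.9566       189.9132
  3       107.50        89.2449       267.7348
  4       107.50        83.8768       335.5073
  5     1,107.50       812.1488     4,060.7439
  Σ                  1,181.2610     4,954.9330
Price P = Σ PV = 1,181.2610.
Macaulay duration = Σ(t·PV) / P = 4,954.9330 / 1,181.2610 = 4.19461 years.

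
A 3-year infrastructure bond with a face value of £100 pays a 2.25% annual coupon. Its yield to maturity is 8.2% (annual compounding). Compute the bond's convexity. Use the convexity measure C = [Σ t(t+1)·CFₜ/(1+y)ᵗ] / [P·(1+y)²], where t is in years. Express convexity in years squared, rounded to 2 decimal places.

With y = 0.082:
  t   CF        PV=CF/(1+0.082)^t    t·PV        t(t+1)·PV
  1         2.25         2.0795         2.0795           4.1590
  2         2.25         1.9219         3.8438          11.5313
  3       102.25        80.7201       242.1602         968.6409
  Σ                     84.7214       248.0835         984.3311
P = 84.7214.
Convexity = Σ t(t+1)·PV / [P·(1+y)²] = 984.3311 / (84.7214 × 1.170724) = 9.92415.

9.92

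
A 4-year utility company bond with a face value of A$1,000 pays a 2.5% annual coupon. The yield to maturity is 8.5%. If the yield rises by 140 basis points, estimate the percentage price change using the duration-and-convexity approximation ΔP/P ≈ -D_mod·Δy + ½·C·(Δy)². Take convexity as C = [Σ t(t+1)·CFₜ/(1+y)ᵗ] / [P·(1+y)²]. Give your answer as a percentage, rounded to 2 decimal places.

-4.79%

With y = 0.085:
  t   CF        PV=CF/(1+0.085)^t    t·PV        t(t+1)·PV
  1        25.00        23.0415        23.0415          46.0829
  2        25.00        21.2364        42.4728         127.4183
  3        25.00        19.5727        58.7181         234.8724
  4     1,025.00       739.6136     2,958.4546      14,792.2728
  Σ                    803.4642     3,082.6869      15,200.6465
P = 803.4642; D_Mac = 3.83674 yrs; D_mod = 3.53617 yrs; C = 16.07075.
Duration effect: -3.53617 × (+0.014) = -0.049506
Convexity effect: 0.5 × 16.07075 × (0.014)² = +0.0015749
ΔP/P ≈ -0.049506 + 0.0015749 = -0.047931 = -4.7931%.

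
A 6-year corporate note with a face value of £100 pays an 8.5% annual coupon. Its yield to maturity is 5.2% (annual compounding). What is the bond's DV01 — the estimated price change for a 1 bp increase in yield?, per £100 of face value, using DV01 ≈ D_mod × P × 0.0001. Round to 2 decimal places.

Periodic yield y = 0.052.
  t   CF        PV=CF/(1+0.052)^t    t·PV
  1         8.50         8.0798         8.0798
  2         8.50         7.6805        15.3609
  3         8.50         7.3008        21.9025
  4         8.50         6.9399        27.7598
  5         8.50         6.5969        32.9845
  6       108.50        80.0452       480.2712
  Σ                    116.6432       586.3587
P = 116.6432; D_Mac = 5.02694 yrs; D_mod = 4.77846 yrs.
DV01 ≈ 4.77846 × 116.6432 × 0.0001 = 0.055738.

£0.06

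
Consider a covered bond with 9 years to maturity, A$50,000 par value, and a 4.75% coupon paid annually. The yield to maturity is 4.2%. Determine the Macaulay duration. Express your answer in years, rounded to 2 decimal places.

7.56 years

Periodic yield y = 0.042. Discount each cash flow and weight by its year:
  t   CF        PV=CF/(1+0.042)^t    t·PV
  1     2,375.00     2,279.2706     2,279.2706
  2     2,375.00     2,187.3998     4,374.7997
  3     2,375.00     2,099.2321     6,297.6963
  4     2,375.00     2,014.6181     8,058.4725
  5     2,375.00     1,933.4147     9,667.0736
  6     2,375.00     1,855.4844    11,132.9062
  7     2,375.00     1,780.6952    12,464.8662
  8     2,375.00     1,708.9205    13,671.3641
  9    52,375.00    36,167.1731   325,504.5583
  Σ                 52,026.2086   393,451.0075
Price P = Σ PV = 52,026.2086.
Macaulay duration = Σ(t·PV) / P = 393,451.0075 / 52,026.2086 = 7.56255 years.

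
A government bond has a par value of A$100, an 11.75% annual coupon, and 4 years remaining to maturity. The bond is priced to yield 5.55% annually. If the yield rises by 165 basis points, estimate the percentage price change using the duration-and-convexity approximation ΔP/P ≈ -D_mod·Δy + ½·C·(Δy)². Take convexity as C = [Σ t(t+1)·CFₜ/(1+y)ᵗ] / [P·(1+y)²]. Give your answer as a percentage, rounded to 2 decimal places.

With y = 0.0555:
  t   CF        PV=CF/(1+0.0555)^t    t·PV        t(t+1)·PV
  1        11.75        11.1322        11.1322          22.2643
  2        11.75        10.5468        21.0936          63.2809
  3        11.75         9.9922        29.9767         119.9070
  4       111.75        90.0357       360.1427       1,800.7133
  Σ                    121.7069       422.3452       2,006.1655
P = 121.7069; D_Mac = 3.47018 yrs; D_mod = 3.28771 yrs; C = 14.79569.
Duration effect: -3.28771 × (+0.0165) = -0.054247
Convexity effect: 0.5 × 14.79569 × (0.0165)² = +0.0020141
ΔP/P ≈ -0.054247 + 0.0020141 = -0.052233 = -5.2233%.

-5.22%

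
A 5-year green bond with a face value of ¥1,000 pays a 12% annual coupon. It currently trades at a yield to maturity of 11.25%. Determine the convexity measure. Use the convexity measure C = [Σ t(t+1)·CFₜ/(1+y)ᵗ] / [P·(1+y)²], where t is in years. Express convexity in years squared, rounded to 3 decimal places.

18.185

With y = 0.1125:
  t   CF        PV=CF/(1+0.1125)^t    t·PV        t(t+1)·PV
  1       120.00       107.8652       107.8652         215.7303
  2       120.00        96.9575       193.9149         581.7447
  3       120.00        87.1528       261.4583       1,045.8332
  4       120.00        78.3396       313.3583       1,566.7913
  5     1,120.00       657.2308     3,286.1541      19,716.9248
  Σ                  1,027.5458     4,162.7508      23,127.0244
P = 1,027.5458.
Convexity = Σ t(t+1)·PV / [P·(1+y)²] = 23,127.0244 / (1,027.5458 × 1.237656) = 18.18522.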